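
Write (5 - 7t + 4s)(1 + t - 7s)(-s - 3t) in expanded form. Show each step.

-5s - 15t + 95st + 6t² + 31s² - 152st² + 21t³ + 31s²t + 28s³

(5 - 7t + 4s)(1 + t - 7s)(-s - 3t)
= (5 + 5t - 35s - 7t - 7t² + 49st + 4s + 4st - 28s²)(-s - 3t)    [distributive law]
= (5 - 2t - 31s - 7t² + 53st - 28s²)(-s - 3t)    [combine like terms]
= -5s - 15t + 2st + 6t² + 31s² + 93st + 7st² + 21t³ - 53s²t - 159st² + 28s³ + 84s²t    [distributive law]
= -5s - 15t + 95st + 6t² + 31s² - 152st² + 21t³ + 31s²t + 28s³    [combine like terms]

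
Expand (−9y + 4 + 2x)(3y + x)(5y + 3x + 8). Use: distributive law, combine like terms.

−135y^3 − 96xy^2 − 156y^2 + x^2y + 32xy + 96y + 28x^2 + 32x + 6x^3

(−9y + 4 + 2x)(3y + x)(5y + 3x + 8)
= (−27y^2 − 9xy + 12y + 4x + 6xy + 2x^2)(5y + 3x + 8)    [distributive law]
= (−27y^2 − 3xy + 12y + 4x + 2x^2)(5y + 3x + 8)    [combine like terms]
= −135y^3 − 81xy^2 − 216y^2 − 15xy^2 − 9x^2y − 24xy + 60y^2 + 36xy + 96y + 20xy + 12x^2 + 32x + 10x^2y + 6x^3 + 16x^2    [distributive law]
= −135y^3 − 96xy^2 − 156y^2 + x^2y + 32xy + 96y + 28x^2 + 32x + 6x^3    [combine like terms]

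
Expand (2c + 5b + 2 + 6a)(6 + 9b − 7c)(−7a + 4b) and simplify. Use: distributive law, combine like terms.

14ac − 8bc − 49abc − 68b^2c + 98ac^2 − 56bc^2 − 192ab + 192b^2 − 99ab^2 + 180b^3 − 84a + 48b − 252a^2 − 378a^2b + 294a^2c

(2c + 5b + 2 + 6a)(6 + 9b − 7c)(−7a + 4b)
= (12c + 18bc − 14c^2 + 30b + 45b^2 − 35bc + 12 + 18b − 14c + 36a + 54ab − 42ac)(−7a + 4b)    [distributive law]
= (−2c − 17bc − 14c^2 + 48b + 45b^2 + 12 + 36a + 54ab − 42ac)(−7a + 4b)    [combine like terms]
= 14ac − 8bc + 119abc − 68b^2c + 98ac^2 − 56bc^2 − 336ab + 192b^2 − 315ab^2 + 180b^3 − 84a + 48b − 252a^2 + 144ab − 378a^2b + 216ab^2 + 294a^2c − 168abc    [distributive law]
= 14ac − 8bc − 49abc − 68b^2c + 98ac^2 − 56bc^2 − 192ab + 192b^2 − 99ab^2 + 180b^3 − 84a + 48b − 252a^2 − 378a^2b + 294a^2c    [combine like terms]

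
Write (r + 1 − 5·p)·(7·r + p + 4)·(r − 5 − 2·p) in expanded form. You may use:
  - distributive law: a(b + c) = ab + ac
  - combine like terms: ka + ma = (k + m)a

7·r^3 − 24·r^2 − 48·p·r^2 + 129·p·r + 63·p^2·r − 51·r + 87·p + 63·p^2 − 20 + 10·p^3

(r + 1 − 5·p)·(7·r + p + 4)·(r − 5 − 2·p)
= (7·r^2 + p·r + 4·r + 7·r + p + 4 − 35·p·r − 5·p^2 − 20·p)·(r − 5 − 2·p)    [distributive law]
= (7·r^2 − 34·p·r + 11·r − 19·p + 4 − 5·p^2)·(r − 5 − 2·p)    [combine like terms]
= 7·r^3 − 35·r^2 − 14·p·r^2 − 34·p·r^2 + 170·p·r + 68·p^2·r + 11·r^2 − 55·r − 22·p·r − 19·p·r + 95·p + 38·p^2 + 4·r − 20 − 8·p − 5·p^2·r + 25·p^2 + 10·p^3    [distributive law]
= 7·r^3 − 24·r^2 − 48·p·r^2 + 129·p·r + 63·p^2·r − 51·r + 87·p + 63·p^2 − 20 + 10·p^3    [combine like terms]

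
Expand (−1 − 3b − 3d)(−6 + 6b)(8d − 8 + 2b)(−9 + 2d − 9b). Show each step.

768d − 1488d² − 1788bd + 432 + 1188b − 756b² + 552bd² − 528b²d − 1188b³ + 936b²d² + 1548b³d + 324b⁴ + 288d³ − 288bd³

(−1 − 3b − 3d)(−6 + 6b)(8d − 8 + 2b)(−9 + 2d − 9b)
= (6 − 6b + 18b − 18b² + 18d − 18bd)(8d − 8 + 2b)(−9 + 2d − 9b)    [distributive law]
= (6 + 12b − 18b² + 18d − 18bd)(8d − 8 + 2b)(−9 + 2d − 9b)    [combine like terms]
= (48d − 48 + 12b + 96bd − 96b + 24b² − 144b²d + 144b² − 36b³ + 144d² − 144d + 36bd − 144bd² + 144bd − 36b²d)(−9 + 2d − 9b)    [distributive law]
= (−96d − 48 − 84b + 276bd + 168b² − 180b²d − 36b³ + 144d² − 144bd²)(−9 + 2d − 9b)    [combine like terms]
= 864d − 192d² + 864bd + 432 − 96d + 432b + 756b − 168bd + 756b² − 2484bd + 552bd² − 2484b²d − 1512b² + 336b²d − 1512b³ + 1620b²d − 360b²d² + 1620b³d + 324b³ − 72b³d + 324b⁴ − 1296d² + 288d³ − 1296bd² + 1296bd² − 288bd³ + 1296b²d²    [distributive law]
= 768d − 1488d² − 1788bd + 432 + 1188b − 756b² + 552bd² − 528b²d − 1188b³ + 936b²d² + 1548b³d + 324b⁴ + 288d³ − 288bd³    [combine like terms]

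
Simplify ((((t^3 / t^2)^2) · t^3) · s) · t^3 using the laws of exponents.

st^8

((((t^3 / t^2)^2) · t^3) · s) · t^3
= (((((t^3)^2) / ((t^2)^2)) · t^3) · s) · t^3    [power of a quotient]
= (((t^6 / ((t^2)^2)) · t^3) · s) · t^3    [power of a power]
= (((t^6 / t^4) · t^3) · s) · t^3    [power of a power]
= ((t^2 · t^3) · s) · t^3    [quotient of powers]
= (t^5 · s) · t^3    [product of powers]
= st^8    [product of powers]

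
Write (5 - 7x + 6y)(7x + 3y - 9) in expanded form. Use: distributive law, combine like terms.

(5 - 7x + 6y)(7x + 3y - 9)
= 35x + 15y - 45 - 49x² - 21xy + 63x + 42xy + 18y² - 54y    [distributive law]
= 98x - 39y - 45 - 49x² + 21xy + 18y²    [combine like terms]

98x - 39y - 45 - 49x² + 21xy + 18y²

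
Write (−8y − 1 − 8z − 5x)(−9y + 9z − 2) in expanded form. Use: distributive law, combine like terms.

(−8y − 1 − 8z − 5x)(−9y + 9z − 2)
= 72y^2 − 72yz + 16y + 9y − 9z + 2 + 72yz − 72z^2 + 16z + 45xy − 45xz + 10x    [distributive law]
= 72y^2 + 25y + 7z + 2 − 72z^2 + 45xy − 45xz + 10x    [combine like terms]

72y^2 + 25y + 7z + 2 − 72z^2 + 45xy − 45xz + 10x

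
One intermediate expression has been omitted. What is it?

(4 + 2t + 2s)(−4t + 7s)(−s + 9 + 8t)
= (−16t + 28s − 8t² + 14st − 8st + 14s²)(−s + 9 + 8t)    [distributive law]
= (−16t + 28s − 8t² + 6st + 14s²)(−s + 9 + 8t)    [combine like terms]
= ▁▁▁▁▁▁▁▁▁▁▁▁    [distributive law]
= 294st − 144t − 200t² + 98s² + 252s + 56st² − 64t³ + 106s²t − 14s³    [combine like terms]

By distributive law:

16st − 144t − 128t² − 28s² + 252s + 224st + 8st² − 72t² − 64t³ − 6s²t + 54st + 48st² − 14s³ + 126s² + 112s²t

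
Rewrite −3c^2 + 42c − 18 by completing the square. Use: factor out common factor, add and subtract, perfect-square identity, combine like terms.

−3(c − 7)^2 + 129

−3c^2 + 42c − 18
= −3(c^2 − 14c) − 18    [factor out -3 from the c-terms]
= −3(c^2 − 14c + 49 − 49) − 18    [add and subtract 49 inside the bracket]
= −3(c − 7)^2 + 147 − 18    [perfect-square identity]
= −3(c − 7)^2 + 129    [combine constants]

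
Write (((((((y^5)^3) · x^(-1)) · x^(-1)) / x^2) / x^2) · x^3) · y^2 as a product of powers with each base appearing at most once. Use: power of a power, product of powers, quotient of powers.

x^(-3)y^17

(((((((y^5)^3) · x^(-1)) · x^(-1)) / x^2) / x^2) · x^3) · y^2
= (((((y^15 · x^(-1)) · x^(-1)) / x^2) / x^2) · x^3) · y^2    [power of a power]
= x^(-3)y^17    [quotient of powers; product of powers]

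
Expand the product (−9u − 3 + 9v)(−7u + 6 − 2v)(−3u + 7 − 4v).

(−9u − 3 + 9v)(−7u + 6 − 2v)(−3u + 7 − 4v)
= (63u^2 − 54u + 18uv + 21u − 18 + 6v − 63uv + 54v − 18v^2)(−3u + 7 − 4v)    [distributive law]
= (63u^2 − 33u − 45uv − 18 + 60v − 18v^2)(−3u + 7 − 4v)    [combine like terms]
= −189u^3 + 441u^2 − 252u^2v + 99u^2 − 231u + 132uv + 135u^2v − 315uv + 180uv^2 + 54u − 126 + 72v − 180uv + 420v − 240v^2 + 54uv^2 − 126v^2 + 72v^3    [distributive law]
= −189u^3 + 540u^2 − 117u^2v − 177u − 363uv + 234uv^2 − 126 + 492v − 366v^2 + 72v^3    [combine like terms]

−189u^3 + 540u^2 − 117u^2v − 177u − 363uv + 234uv^2 − 126 + 492v − 366v^2 + 72v^3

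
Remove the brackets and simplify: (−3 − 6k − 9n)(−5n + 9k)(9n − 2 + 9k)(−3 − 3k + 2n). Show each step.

−195n² + 15kn² − 1125n³ + 90n + 216kn + 2583k²n − 162k + 243k² + 1863k³ − 1728k²n² − 1323kn³ + 1863k³n + 1458k⁴ + 810n⁴

(−3 − 6k − 9n)(−5n + 9k)(9n − 2 + 9k)(−3 − 3k + 2n)
= (15n − 27k + 30kn − 54k² + 45n² − 81kn)(9n − 2 + 9k)(−3 − 3k + 2n)    [distributive law]
= (15n − 27k − 51kn − 54k² + 45n²)(9n − 2 + 9k)(−3 − 3k + 2n)    [combine like terms]
= (135n² − 30n + 135kn − 243kn + 54k − 243k² − 459kn² + 102kn − 459k²n − 486k²n + 108k² − 486k³ + 405n³ − 90n² + 405kn²)(−3 − 3k + 2n)    [distributive law]
= (45n² − 30n − 6kn + 54k − 135k² − 54kn² − 945k²n − 486k³ + 405n³)(−3 − 3k + 2n)    [combine like terms]
= −135n² − 135kn² + 90n³ + 90n + 90kn − 60n² + 18kn + 18k²n − 12kn² − 162k − 162k² + 108kn + 405k² + 405k³ − 270k²n + 162kn² + 162k²n² − 108kn³ + 2835k²n + 2835k³n − 1890k²n² + 1458k³ + 1458k⁴ − 972k³n − 1215n³ − 1215kn³ + 810n⁴    [distributive law]
= −195n² + 15kn² − 1125n³ + 90n + 216kn + 2583k²n − 162k + 243k² + 1863k³ − 1728k²n² − 1323kn³ + 1863k³n + 1458k⁴ + 810n⁴    [combine like terms]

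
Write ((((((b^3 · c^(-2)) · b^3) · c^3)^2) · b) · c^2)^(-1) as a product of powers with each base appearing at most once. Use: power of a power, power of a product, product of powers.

((((((b^3 · c^(-2)) · b^3) · c^3)^2) · b) · c^2)^(-1)
= ((((((b^3 · c^(-2)) · b^3) · c^3)^2) · b)^(-1)) · ((c^2)^(-1))    [power of a product]
= ((((((b^3 · c^(-2)) · b^3) · c^3)^2)^(-1)) · (b^(-1))) · ((c^2)^(-1))    [power of a product]
= (((((b^3 · c^(-2)) · b^3) · c^3)^(-2)) · (b^(-1))) · ((c^2)^(-1))    [power of a power]
= (((((b^3 · c^(-2)) · b^3)^(-2)) · ((c^3)^(-2))) · (b^(-1))) · ((c^2)^(-1))    [power of a product]
= (((((b^3 · c^(-2))^(-2)) · ((b^3)^(-2))) · ((c^3)^(-2))) · (b^(-1))) · ((c^2)^(-1))    [power of a product]
= ((((((b^3)^(-2)) · ((c^(-2))^(-2))) · ((b^3)^(-2))) · ((c^3)^(-2))) · (b^(-1))) · ((c^2)^(-1))    [power of a product]
= ((((b^(-6) · ((c^(-2))^(-2))) · ((b^3)^(-2))) · ((c^3)^(-2))) · (b^(-1))) · ((c^2)^(-1))    [power of a power]
= ((((b^(-6) · c^4) · ((b^3)^(-2))) · ((c^3)^(-2))) · (b^(-1))) · ((c^2)^(-1))    [power of a power]
= ((((b^(-6) · c^4) · b^(-6)) · ((c^3)^(-2))) · (b^(-1))) · ((c^2)^(-1))    [power of a power]
= ((((b^(-6) · c^4) · b^(-6)) · c^(-6)) · (b^(-1))) · ((c^2)^(-1))    [power of a power]
= ((((b^(-6) · c^4) · b^(-6)) · c^(-6)) · b^(-1)) · c^(-2)    [power of a power]
= b^(-13)c^(-4)    [product of powers]

b^(-13)c^(-4)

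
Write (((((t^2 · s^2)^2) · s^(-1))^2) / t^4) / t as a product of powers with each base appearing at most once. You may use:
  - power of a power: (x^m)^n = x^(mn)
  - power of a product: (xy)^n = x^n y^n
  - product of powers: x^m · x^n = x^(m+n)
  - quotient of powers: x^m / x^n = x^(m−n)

s^6·t^3

(((((t^2 · s^2)^2) · s^(-1))^2) / t^4) / t
= (((((t^2 · s^2)^2)^2) · ((s^(-1))^2)) / t^4) / t    [power of a product]
= ((((t^2 · s^2)^4) · ((s^(-1))^2)) / t^4) / t    [power of a power]
= (((((t^2)^4) · ((s^2)^4)) · ((s^(-1))^2)) / t^4) / t    [power of a product]
= (((t^8 · ((s^2)^4)) · ((s^(-1))^2)) / t^4) / t    [power of a power]
= (((t^8 · s^8) · ((s^(-1))^2)) / t^4) / t    [power of a power]
= (((t^8 · s^8) · s^(-2)) / t^4) / t    [power of a power]
= s^6·t^3    [quotient of powers; product of powers]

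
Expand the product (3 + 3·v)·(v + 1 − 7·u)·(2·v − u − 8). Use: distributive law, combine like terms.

−12·v² + 120·u·v − 42·v + 165·u − 24 + 21·u² + 6·v³ − 45·u·v² + 21·u²·v

(3 + 3·v)·(v + 1 − 7·u)·(2·v − u − 8)
= (3·v + 3 − 21·u + 3·v² + 3·v − 21·u·v)·(2·v − u − 8)    [distributive law]
= (6·v + 3 − 21·u + 3·v² − 21·u·v)·(2·v − u − 8)    [combine like terms]
= 12·v² − 6·u·v − 48·v + 6·v − 3·u − 24 − 42·u·v + 21·u² + 168·u + 6·v³ − 3·u·v² − 24·v² − 42·u·v² + 21·u²·v + 168·u·v    [distributive law]
= −12·v² + 120·u·v − 42·v + 165·u − 24 + 21·u² + 6·v³ − 45·u·v² + 21·u²·v    [combine like terms]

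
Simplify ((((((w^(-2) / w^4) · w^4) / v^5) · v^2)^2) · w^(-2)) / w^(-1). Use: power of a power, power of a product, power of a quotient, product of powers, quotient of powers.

v^(-6)·w^(-5)

((((((w^(-2) / w^4) · w^4) / v^5) · v^2)^2) · w^(-2)) / w^(-1)
= ((((((w^(-2) / w^4) · w^4) / v^5)^2) · ((v^2)^2)) · w^(-2)) / w^(-1)    [power of a product]
= ((((((w^(-2) / w^4) · w^4)^2) / ((v^5)^2)) · ((v^2)^2)) · w^(-2)) / w^(-1)    [power of a quotient]
= ((((((w^(-2) / w^4)^2) · ((w^4)^2)) / ((v^5)^2)) · ((v^2)^2)) · w^(-2)) / w^(-1)    [power of a product]
= (((((((w^(-2))^2) / ((w^4)^2)) · ((w^4)^2)) / ((v^5)^2)) · ((v^2)^2)) · w^(-2)) / w^(-1)    [power of a quotient]
= (((((w^(-4) / ((w^4)^2)) · ((w^4)^2)) / ((v^5)^2)) · ((v^2)^2)) · w^(-2)) / w^(-1)    [power of a power]
= (((((w^(-4) / w^8) · ((w^4)^2)) / ((v^5)^2)) · ((v^2)^2)) · w^(-2)) / w^(-1)    [power of a power]
= ((((w^(-12) · ((w^4)^2)) / ((v^5)^2)) · ((v^2)^2)) · w^(-2)) / w^(-1)    [quotient of powers]
= ((((w^(-12) · w^8) / ((v^5)^2)) · ((v^2)^2)) · w^(-2)) / w^(-1)    [power of a power]
= (((w^(-4) / ((v^5)^2)) · ((v^2)^2)) · w^(-2)) / w^(-1)    [product of powers]
= (((w^(-4) / v^10) · ((v^2)^2)) · w^(-2)) / w^(-1)    [power of a power]
= (((w^(-4) / v^10) · v^4) · w^(-2)) / w^(-1)    [power of a power]
= v^(-6)·w^(-5)    [quotient of powers; product of powers]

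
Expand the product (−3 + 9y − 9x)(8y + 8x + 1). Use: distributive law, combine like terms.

(−3 + 9y − 9x)(8y + 8x + 1)
= −24y − 24x − 3 + 72y^2 + 72xy + 9y − 72xy − 72x^2 − 9x    [distributive law]
= −15y − 33x − 3 + 72y^2 − 72x^2    [combine like terms]

−15y − 33x − 3 + 72y^2 − 72x^2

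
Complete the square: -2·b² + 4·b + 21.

-2·b² + 4·b + 21
= -2(b² - 2·b) + 21    [factor out -2 from the b-terms]
= -2(b² - 2·b + 1 - 1) + 21    [add and subtract 1 inside the bracket]
= -2(b - 1)² + 2 + 21    [perfect-square identity]
= -2(b - 1)² + 23    [combine constants]

-2(b - 1)² + 23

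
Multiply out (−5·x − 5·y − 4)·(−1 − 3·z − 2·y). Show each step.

5·x + 15·x·z + 10·x·y + 13·y + 15·y·z + 10·y^2 + 4 + 12·z

(−5·x − 5·y − 4)·(−1 − 3·z − 2·y)
= 5·x + 15·x·z + 10·x·y + 5·y + 15·y·z + 10·y^2 + 4 + 12·z + 8·y    [distributive law]
= 5·x + 15·x·z + 10·x·y + 13·y + 15·y·z + 10·y^2 + 4 + 12·z    [combine like terms]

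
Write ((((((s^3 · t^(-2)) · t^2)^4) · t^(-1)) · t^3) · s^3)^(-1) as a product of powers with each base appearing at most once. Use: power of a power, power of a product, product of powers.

((((((s^3 · t^(-2)) · t^2)^4) · t^(-1)) · t^3) · s^3)^(-1)
= ((((((s^3 · t^(-2)) · t^2)^4) · t^(-1)) · t^3)^(-1)) · ((s^3)^(-1))    [power of a product]
= ((((((s^3 · t^(-2)) · t^2)^4) · t^(-1))^(-1)) · ((t^3)^(-1))) · ((s^3)^(-1))    [power of a product]
= ((((((s^3 · t^(-2)) · t^2)^4)^(-1)) · ((t^(-1))^(-1))) · ((t^3)^(-1))) · ((s^3)^(-1))    [power of a product]
= (((((s^3 · t^(-2)) · t^2)^(-4)) · ((t^(-1))^(-1))) · ((t^3)^(-1))) · ((s^3)^(-1))    [power of a power]
= (((((s^3 · t^(-2))^(-4)) · ((t^2)^(-4))) · ((t^(-1))^(-1))) · ((t^3)^(-1))) · ((s^3)^(-1))    [power of a product]
= ((((((s^3)^(-4)) · ((t^(-2))^(-4))) · ((t^2)^(-4))) · ((t^(-1))^(-1))) · ((t^3)^(-1))) · ((s^3)^(-1))    [power of a product]
= ((((s^(-12) · ((t^(-2))^(-4))) · ((t^2)^(-4))) · ((t^(-1))^(-1))) · ((t^3)^(-1))) · ((s^3)^(-1))    [power of a power]
= ((((s^(-12) · t^8) · ((t^2)^(-4))) · ((t^(-1))^(-1))) · ((t^3)^(-1))) · ((s^3)^(-1))    [power of a power]
= ((((s^(-12) · t^8) · t^(-8)) · ((t^(-1))^(-1))) · ((t^3)^(-1))) · ((s^3)^(-1))    [power of a power]
= ((((s^(-12) · t^8) · t^(-8)) · t) · ((t^3)^(-1))) · ((s^3)^(-1))    [power of a power]
= ((((s^(-12) · t^8) · t^(-8)) · t) · t^(-3)) · ((s^3)^(-1))    [power of a power]
= ((((s^(-12) · t^8) · t^(-8)) · t) · t^(-3)) · s^(-3)    [power of a power]
= s^(-15)·t^(-2)    [product of powers]

s^(-15)·t^(-2)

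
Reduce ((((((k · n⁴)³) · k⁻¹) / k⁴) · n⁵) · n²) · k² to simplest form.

((((((k · n⁴)³) · k⁻¹) / k⁴) · n⁵) · n²) · k²
= ((((((k³) · ((n⁴)³)) · k⁻¹) / k⁴) · n⁵) · n²) · k²    [power of a product]
= (((((k³ · n¹²) · k⁻¹) / k⁴) · n⁵) · n²) · k²    [power of a power]
= n¹⁹    [quotient of powers; product of powers]

n¹⁹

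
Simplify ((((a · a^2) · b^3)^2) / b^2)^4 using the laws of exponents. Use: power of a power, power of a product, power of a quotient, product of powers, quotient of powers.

((((a · a^2) · b^3)^2) / b^2)^4
= ((((a · a^2) · b^3)^2)^4) / ((b^2)^4)    [power of a quotient]
= (((a · a^2) · b^3)^8) / ((b^2)^4)    [power of a power]
= (((a · a^2)^8) · ((b^3)^8)) / ((b^2)^4)    [power of a product]
= (((a^8) · ((a^2)^8)) · ((b^3)^8)) / ((b^2)^4)    [power of a product]
= ((a^8 · a^16) · ((b^3)^8)) / ((b^2)^4)    [power of a power]
= (a^24 · ((b^3)^8)) / ((b^2)^4)    [product of powers]
= (a^24 · b^24) / ((b^2)^4)    [power of a power]
= (a^24 · b^24) / b^8    [power of a power]
= a^24b^16    [quotient of powers]

a^24b^16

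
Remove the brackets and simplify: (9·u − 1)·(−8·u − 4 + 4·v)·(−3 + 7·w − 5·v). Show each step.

216·u^2 − 504·u^2·w + 360·u^2·v + 84·u − 196·u·w + 32·u·v + 252·u·v·w − 180·u·v^2 − 12 + 28·w − 8·v − 28·v·w + 20·v^2

(9·u − 1)·(−8·u − 4 + 4·v)·(−3 + 7·w − 5·v)
= (−72·u^2 − 36·u + 36·u·v + 8·u + 4 − 4·v)·(−3 + 7·w − 5·v)    [distributive law]
= (−72·u^2 − 28·u + 36·u·v + 4 − 4·v)·(−3 + 7·w − 5·v)    [combine like terms]
= 216·u^2 − 504·u^2·w + 360·u^2·v + 84·u − 196·u·w + 140·u·v − 108·u·v + 252·u·v·w − 180·u·v^2 − 12 + 28·w − 20·v + 12·v − 28·v·w + 20·v^2    [distributive law]
= 216·u^2 − 504·u^2·w + 360·u^2·v + 84·u − 196·u·w + 32·u·v + 252·u·v·w − 180·u·v^2 − 12 + 28·w − 8·v − 28·v·w + 20·v^2    [combine like terms]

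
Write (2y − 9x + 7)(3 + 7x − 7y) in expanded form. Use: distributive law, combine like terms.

−43y + 77xy − 14y^2 + 22x − 63x^2 + 21

(2y − 9x + 7)(3 + 7x − 7y)
= 6y + 14xy − 14y^2 − 27x − 63x^2 + 63xy + 21 + 49x − 49y    [distributive law]
= −43y + 77xy − 14y^2 + 22x − 63x^2 + 21    [combine like terms]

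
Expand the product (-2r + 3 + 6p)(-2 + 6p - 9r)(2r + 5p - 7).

(-2r + 3 + 6p)(-2 + 6p - 9r)(2r + 5p - 7)
= (4r - 12pr + 18r² - 6 + 18p - 27r - 12p + 36p² - 54pr)(2r + 5p - 7)    [distributive law]
= (-23r - 66pr + 18r² - 6 + 6p + 36p²)(2r + 5p - 7)    [combine like terms]
= -46r² - 115pr + 161r - 132pr² - 330p²r + 462pr + 36r³ + 90pr² - 126r² - 12r - 30p + 42 + 12pr + 30p² - 42p + 72p²r + 180p³ - 252p²    [distributive law]
= -172r² + 359pr + 149r - 42pr² - 258p²r + 36r³ - 72p + 42 - 222p² + 180p³    [combine like terms]

-172r² + 359pr + 149r - 42pr² - 258p²r + 36r³ - 72p + 42 - 222p² + 180p³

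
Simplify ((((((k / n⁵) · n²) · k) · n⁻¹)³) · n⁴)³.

k¹⁸·n⁻²⁴

((((((k / n⁵) · n²) · k) · n⁻¹)³) · n⁴)³
= ((((((k / n⁵) · n²) · k) · n⁻¹)³)³) · ((n⁴)³)    [power of a product]
= (((((k / n⁵) · n²) · k) · n⁻¹)⁹) · ((n⁴)³)    [power of a power]
= (((((k / n⁵) · n²) · k)⁹) · ((n⁻¹)⁹)) · ((n⁴)³)    [power of a product]
= (((((k / n⁵) · n²)⁹) · (k⁹)) · ((n⁻¹)⁹)) · ((n⁴)³)    [power of a product]
= (((((k / n⁵)⁹) · ((n²)⁹)) · (k⁹)) · ((n⁻¹)⁹)) · ((n⁴)³)    [power of a product]
= (((((k⁹) / ((n⁵)⁹)) · ((n²)⁹)) · (k⁹)) · ((n⁻¹)⁹)) · ((n⁴)³)    [power of a quotient]
= ((((k⁹ / n⁴⁵) · ((n²)⁹)) · (k⁹)) · ((n⁻¹)⁹)) · ((n⁴)³)    [power of a power]
= ((((k⁹ / n⁴⁵) · n¹⁸) · (k⁹)) · ((n⁻¹)⁹)) · ((n⁴)³)    [power of a power]
= ((((k⁹ / n⁴⁵) · n¹⁸) · k⁹) · n⁻⁹) · ((n⁴)³)    [power of a power]
= ((((k⁹ / n⁴⁵) · n¹⁸) · k⁹) · n⁻⁹) · n¹²    [power of a power]
= k¹⁸·n⁻²⁴    [quotient of powers; product of powers]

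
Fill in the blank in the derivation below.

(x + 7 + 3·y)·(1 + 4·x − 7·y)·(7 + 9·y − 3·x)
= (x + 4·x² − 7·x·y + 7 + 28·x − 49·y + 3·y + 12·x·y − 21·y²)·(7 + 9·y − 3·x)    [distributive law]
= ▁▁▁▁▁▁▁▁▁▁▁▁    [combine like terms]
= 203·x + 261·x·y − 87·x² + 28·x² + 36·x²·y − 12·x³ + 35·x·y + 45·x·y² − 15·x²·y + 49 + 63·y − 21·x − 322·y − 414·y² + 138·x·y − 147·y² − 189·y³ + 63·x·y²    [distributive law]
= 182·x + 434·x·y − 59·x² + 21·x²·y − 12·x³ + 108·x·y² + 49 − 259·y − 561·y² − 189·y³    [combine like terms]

After combine like terms, the bracketed line is:

(29·x + 4·x² + 5·x·y + 7 − 46·y − 21·y²)·(7 + 9·y − 3·x)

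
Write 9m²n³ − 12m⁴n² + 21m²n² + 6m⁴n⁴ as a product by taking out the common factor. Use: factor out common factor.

3m²n²(3n − 4m² + 7 + 2m²n²)

9m²n³ − 12m⁴n² + 21m²n² + 6m⁴n⁴
= 3(3m²n³ − 4m⁴n² + 7m²n² + 2m⁴n⁴)    [factor out 3]
= 3m²n²(3n − 4m² + 7 + 2m²n²)    [factor out m²n²]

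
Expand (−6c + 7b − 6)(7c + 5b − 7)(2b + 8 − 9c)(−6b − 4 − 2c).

(−6c + 7b − 6)(7c + 5b − 7)(2b + 8 − 9c)(−6b − 4 − 2c)
= (−42c^2 − 30bc + 42c + 49bc + 35b^2 − 49b − 42c − 30b + 42)(2b + 8 − 9c)(−6b − 4 − 2c)    [distributive law]
= (−42c^2 + 19bc + 35b^2 − 79b + 42)(2b + 8 − 9c)(−6b − 4 − 2c)    [combine like terms]
= (−84bc^2 − 336c^2 + 378c^3 + 38b^2c + 152bc − 171bc^2 + 70b^3 + 280b^2 − 315b^2c − 158b^2 − 632b + 711bc + 84b + 336 − 378c)(−6b − 4 − 2c)    [distributive law]
= (−255bc^2 − 336c^2 + 378c^3 − 277b^2c + 863bc + 70b^3 + 122b^2 − 548b + 336 − 378c)(−6b − 4 − 2c)    [combine like terms]
= 1530b^2c^2 + 1020bc^2 + 510bc^3 + 2016bc^2 + 1344c^2 + 672c^3 − 2268bc^3 − 1512c^3 − 756c^4 + 1662b^3c + 1108b^2c + 554b^2c^2 − 5178b^2c − 3452bc − 1726bc^2 − 420b^4 − 280b^3 − 140b^3c − 732b^3 − 488b^2 − 244b^2c + 3288b^2 + 2192b + 1096bc − 2016b − 1344 − 672c + 2268bc + 1512c + 756c^2    [distributive law]
= 2084b^2c^2 + 1310bc^2 − 1758bc^3 + 2100c^2 − 840c^3 − 756c^4 + 1522b^3c − 4314b^2c − 88bc − 420b^4 − 1012b^3 + 2800b^2 + 176b − 1344 + 840c    [combine like terms]

2084b^2c^2 + 1310bc^2 − 1758bc^3 + 2100c^2 − 840c^3 − 756c^4 + 1522b^3c − 4314b^2c − 88bc − 420b^4 − 1012b^3 + 2800b^2 + 176b − 1344 + 840c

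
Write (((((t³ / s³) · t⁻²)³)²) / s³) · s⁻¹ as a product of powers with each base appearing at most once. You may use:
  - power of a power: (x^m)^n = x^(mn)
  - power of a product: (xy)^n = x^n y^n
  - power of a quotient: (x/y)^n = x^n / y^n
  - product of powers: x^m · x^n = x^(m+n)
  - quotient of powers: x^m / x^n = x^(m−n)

s⁻²²t⁶

(((((t³ / s³) · t⁻²)³)²) / s³) · s⁻¹
= ((((t³ / s³) · t⁻²)⁶) / s³) · s⁻¹    [power of a power]
= ((((t³ / s³)⁶) · ((t⁻²)⁶)) / s³) · s⁻¹    [power of a product]
= (((((t³)⁶) / ((s³)⁶)) · ((t⁻²)⁶)) / s³) · s⁻¹    [power of a quotient]
= (((t¹⁸ / ((s³)⁶)) · ((t⁻²)⁶)) / s³) · s⁻¹    [power of a power]
= (((t¹⁸ / s¹⁸) · ((t⁻²)⁶)) / s³) · s⁻¹    [power of a power]
= (((t¹⁸ / s¹⁸) · t⁻¹²) / s³) · s⁻¹    [power of a power]
= s⁻²²t⁶    [quotient of powers; product of powers]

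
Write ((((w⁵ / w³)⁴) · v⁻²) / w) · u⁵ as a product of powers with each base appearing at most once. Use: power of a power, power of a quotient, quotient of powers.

u⁵v⁻²w⁷

((((w⁵ / w³)⁴) · v⁻²) / w) · u⁵
= (((((w⁵)⁴) / ((w³)⁴)) · v⁻²) / w) · u⁵    [power of a quotient]
= (((w²⁰ / ((w³)⁴)) · v⁻²) / w) · u⁵    [power of a power]
= (((w²⁰ / w¹²) · v⁻²) / w) · u⁵    [power of a power]
= ((w⁸ · v⁻²) / w) · u⁵    [quotient of powers]
= u⁵v⁻²w⁷    [quotient of powers]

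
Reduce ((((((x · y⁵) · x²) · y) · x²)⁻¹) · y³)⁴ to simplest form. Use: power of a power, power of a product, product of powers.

((((((x · y⁵) · x²) · y) · x²)⁻¹) · y³)⁴
= ((((((x · y⁵) · x²) · y) · x²)⁻¹)⁴) · ((y³)⁴)    [power of a product]
= (((((x · y⁵) · x²) · y) · x²)⁻⁴) · ((y³)⁴)    [power of a power]
= (((((x · y⁵) · x²) · y)⁻⁴) · ((x²)⁻⁴)) · ((y³)⁴)    [power of a product]
= (((((x · y⁵) · x²)⁻⁴) · (y⁻⁴)) · ((x²)⁻⁴)) · ((y³)⁴)    [power of a product]
= (((((x · y⁵)⁻⁴) · ((x²)⁻⁴)) · (y⁻⁴)) · ((x²)⁻⁴)) · ((y³)⁴)    [power of a product]
= (((((x⁻⁴) · ((y⁵)⁻⁴)) · ((x²)⁻⁴)) · (y⁻⁴)) · ((x²)⁻⁴)) · ((y³)⁴)    [power of a product]
= ((((x⁻⁴ · y⁻²⁰) · ((x²)⁻⁴)) · (y⁻⁴)) · ((x²)⁻⁴)) · ((y³)⁴)    [power of a power]
= ((((x⁻⁴ · y⁻²⁰) · x⁻⁸) · (y⁻⁴)) · ((x²)⁻⁴)) · ((y³)⁴)    [power of a power]
= ((((x⁻⁴ · y⁻²⁰) · x⁻⁸) · y⁻⁴) · x⁻⁸) · ((y³)⁴)    [power of a power]
= ((((x⁻⁴ · y⁻²⁰) · x⁻⁸) · y⁻⁴) · x⁻⁸) · y¹²    [power of a power]
= x⁻²⁰·y⁻¹²    [product of powers]

x⁻²⁰·y⁻¹²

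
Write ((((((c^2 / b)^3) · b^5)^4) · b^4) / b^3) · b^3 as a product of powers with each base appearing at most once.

((((((c^2 / b)^3) · b^5)^4) · b^4) / b^3) · b^3
= ((((((c^2 / b)^3)^4) · ((b^5)^4)) · b^4) / b^3) · b^3    [power of a product]
= (((((c^2 / b)^12) · ((b^5)^4)) · b^4) / b^3) · b^3    [power of a power]
= ((((((c^2)^12) / (b^12)) · ((b^5)^4)) · b^4) / b^3) · b^3    [power of a quotient]
= ((((c^24 / (b^12)) · ((b^5)^4)) · b^4) / b^3) · b^3    [power of a power]
= ((((c^24 / b^12) · b^20) · b^4) / b^3) · b^3    [power of a power]
= b^12c^24    [quotient of powers; product of powers]

b^12c^24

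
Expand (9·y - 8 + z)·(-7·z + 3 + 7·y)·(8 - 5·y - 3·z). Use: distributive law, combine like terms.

-656·y·z + 91·y^2·z + 203·y·z^2 - 112·y + 649·y^2 - 315·y^3 + 544·z - 233·z^2 - 192 + 21·z^3

(9·y - 8 + z)·(-7·z + 3 + 7·y)·(8 - 5·y - 3·z)
= (-63·y·z + 27·y + 63·y^2 + 56·z - 24 - 56·y - 7·z^2 + 3·z + 7·y·z)·(8 - 5·y - 3·z)    [distributive law]
= (-56·y·z - 29·y + 63·y^2 + 59·z - 24 - 7·z^2)·(8 - 5·y - 3·z)    [combine like terms]
= -448·y·z + 280·y^2·z + 168·y·z^2 - 232·y + 145·y^2 + 87·y·z + 504·y^2 - 315·y^3 - 189·y^2·z + 472·z - 295·y·z - 177·z^2 - 192 + 120·y + 72·z - 56·z^2 + 35·y·z^2 + 21·z^3    [distributive law]
= -656·y·z + 91·y^2·z + 203·y·z^2 - 112·y + 649·y^2 - 315·y^3 + 544·z - 233·z^2 - 192 + 21·z^3    [combine like terms]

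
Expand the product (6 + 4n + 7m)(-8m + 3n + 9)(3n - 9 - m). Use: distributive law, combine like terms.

90mn - 189m + 489m^2 + 54n^2 - 324n - 486 - 45mn^2 - 157m^2n + 36n^3 + 56m^3

(6 + 4n + 7m)(-8m + 3n + 9)(3n - 9 - m)
= (-48m + 18n + 54 - 32mn + 12n^2 + 36n - 56m^2 + 21mn + 63m)(3n - 9 - m)    [distributive law]
= (15m + 54n + 54 - 11mn + 12n^2 - 56m^2)(3n - 9 - m)    [combine like terms]
= 45mn - 135m - 15m^2 + 162n^2 - 486n - 54mn + 162n - 486 - 54m - 33mn^2 + 99mn + 11m^2n + 36n^3 - 108n^2 - 12mn^2 - 168m^2n + 504m^2 + 56m^3    [distributive law]
= 90mn - 189m + 489m^2 + 54n^2 - 324n - 486 - 45mn^2 - 157m^2n + 36n^3 + 56m^3    [combine like terms]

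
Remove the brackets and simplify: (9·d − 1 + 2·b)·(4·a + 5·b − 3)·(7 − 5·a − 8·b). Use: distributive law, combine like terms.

387·a·d − 180·a^2·d − 513·a·b·d + 531·b·d − 360·b^2·d − 189·d − 43·a + 20·a^2 + 143·a·b − 101·b + 158·b^2 + 21 − 40·a^2·b − 114·a·b^2 − 80·b^3

(9·d − 1 + 2·b)·(4·a + 5·b − 3)·(7 − 5·a − 8·b)
= (36·a·d + 45·b·d − 27·d − 4·a − 5·b + 3 + 8·a·b + 10·b^2 − 6·b)·(7 − 5·a − 8·b)    [distributive law]
= (36·a·d + 45·b·d − 27·d − 4·a − 11·b + 3 + 8·a·b + 10·b^2)·(7 − 5·a − 8·b)    [combine like terms]
= 252·a·d − 180·a^2·d − 288·a·b·d + 315·b·d − 225·a·b·d − 360·b^2·d − 189·d + 135·a·d + 216·b·d − 28·a + 20·a^2 + 32·a·b − 77·b + 55·a·b + 88·b^2 + 21 − 15·a − 24·b + 56·a·b − 40·a^2·b − 64·a·b^2 + 70·b^2 − 50·a·b^2 − 80·b^3    [distributive law]
= 387·a·d − 180·a^2·d − 513·a·b·d + 531·b·d − 360·b^2·d − 189·d − 43·a + 20·a^2 + 143·a·b − 101·b + 158·b^2 + 21 − 40·a^2·b − 114·a·b^2 − 80·b^3    [combine like terms]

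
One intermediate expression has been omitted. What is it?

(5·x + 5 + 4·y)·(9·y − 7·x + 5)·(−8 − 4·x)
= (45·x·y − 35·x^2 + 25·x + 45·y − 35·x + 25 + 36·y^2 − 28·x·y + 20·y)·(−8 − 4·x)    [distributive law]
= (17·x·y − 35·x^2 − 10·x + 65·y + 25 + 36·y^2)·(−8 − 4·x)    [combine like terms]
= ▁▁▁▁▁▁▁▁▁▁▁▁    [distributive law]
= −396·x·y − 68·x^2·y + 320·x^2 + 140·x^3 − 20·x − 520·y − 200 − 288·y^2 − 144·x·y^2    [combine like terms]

Applying distributive law to the line above:

−136·x·y − 68·x^2·y + 280·x^2 + 140·x^3 + 80·x + 40·x^2 − 520·y − 260·x·y − 200 − 100·x − 288·y^2 − 144·x·y^2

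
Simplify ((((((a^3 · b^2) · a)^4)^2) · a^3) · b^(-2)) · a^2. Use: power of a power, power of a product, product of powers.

((((((a^3 · b^2) · a)^4)^2) · a^3) · b^(-2)) · a^2
= (((((a^3 · b^2) · a)^8) · a^3) · b^(-2)) · a^2    [power of a power]
= (((((a^3 · b^2)^8) · (a^8)) · a^3) · b^(-2)) · a^2    [power of a product]
= ((((((a^3)^8) · ((b^2)^8)) · (a^8)) · a^3) · b^(-2)) · a^2    [power of a product]
= ((((a^24 · ((b^2)^8)) · (a^8)) · a^3) · b^(-2)) · a^2    [power of a power]
= ((((a^24 · b^16) · (a^8)) · a^3) · b^(-2)) · a^2    [power of a power]
= a^37·b^14    [product of powers]

a^37·b^14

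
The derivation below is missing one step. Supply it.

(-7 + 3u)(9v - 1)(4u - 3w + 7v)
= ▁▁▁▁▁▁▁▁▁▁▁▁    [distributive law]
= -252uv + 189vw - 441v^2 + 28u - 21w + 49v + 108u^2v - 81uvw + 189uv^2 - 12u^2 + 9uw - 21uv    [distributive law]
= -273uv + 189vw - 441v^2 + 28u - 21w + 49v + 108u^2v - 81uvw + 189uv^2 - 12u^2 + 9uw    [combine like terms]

Applying distributive law to the line above:

(-63v + 7 + 27uv - 3u)(4u - 3w + 7v)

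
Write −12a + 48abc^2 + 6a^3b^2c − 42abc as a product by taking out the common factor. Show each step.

6a(−2 + 8bc^2 + a^2b^2c − 7bc)

−12a + 48abc^2 + 6a^3b^2c − 42abc
= 6(−2a + 8abc^2 + a^3b^2c − 7abc)    [factor out 6]
= 6a(−2 + 8bc^2 + a^2b^2c − 7bc)    [factor out a]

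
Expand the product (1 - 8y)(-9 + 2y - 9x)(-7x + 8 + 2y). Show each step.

(1 - 8y)(-9 + 2y - 9x)(-7x + 8 + 2y)
= (-9 + 2y - 9x + 72y - 16y^2 + 72xy)(-7x + 8 + 2y)    [distributive law]
= (-9 + 74y - 9x - 16y^2 + 72xy)(-7x + 8 + 2y)    [combine like terms]
= 63x - 72 - 18y - 518xy + 592y + 148y^2 + 63x^2 - 72x - 18xy + 112xy^2 - 128y^2 - 32y^3 - 504x^2y + 576xy + 144xy^2    [distributive law]
= -9x - 72 + 574y + 40xy + 20y^2 + 63x^2 + 256xy^2 - 32y^3 - 504x^2y    [combine like terms]

-9x - 72 + 574y + 40xy + 20y^2 + 63x^2 + 256xy^2 - 32y^3 - 504x^2y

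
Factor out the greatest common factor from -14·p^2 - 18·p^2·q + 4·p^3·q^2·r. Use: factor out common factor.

2·p^2(-7 - 9·q + 2·p·q^2·r)

-14·p^2 - 18·p^2·q + 4·p^3·q^2·r
= 2(-7·p^2 - 9·p^2·q + 2·p^3·q^2·r)    [factor out 2]
= 2·p^2(-7 - 9·q + 2·p·q^2·r)    [factor out p^2]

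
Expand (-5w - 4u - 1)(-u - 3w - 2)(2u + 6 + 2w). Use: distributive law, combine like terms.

42u^2w + 146uw + 64uw^2 + 116w^2 + 30w^3 + 82w + 8u^3 + 42u^2 + 58u + 12

(-5w - 4u - 1)(-u - 3w - 2)(2u + 6 + 2w)
= (5uw + 15w^2 + 10w + 4u^2 + 12uw + 8u + u + 3w + 2)(2u + 6 + 2w)    [distributive law]
= (17uw + 15w^2 + 13w + 4u^2 + 9u + 2)(2u + 6 + 2w)    [combine like terms]
= 34u^2w + 102uw + 34uw^2 + 30uw^2 + 90w^2 + 30w^3 + 26uw + 78w + 26w^2 + 8u^3 + 24u^2 + 8u^2w + 18u^2 + 54u + 18uw + 4u + 12 + 4w    [distributive law]
= 42u^2w + 146uw + 64uw^2 + 116w^2 + 30w^3 + 82w + 8u^3 + 42u^2 + 58u + 12    [combine like terms]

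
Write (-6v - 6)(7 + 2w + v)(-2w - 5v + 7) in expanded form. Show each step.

(-6v - 6)(7 + 2w + v)(-2w - 5v + 7)
= (-42v - 12vw - 6v^2 - 42 - 12w - 6v)(-2w - 5v + 7)    [distributive law]
= (-48v - 12vw - 6v^2 - 42 - 12w)(-2w - 5v + 7)    [combine like terms]
= 96vw + 240v^2 - 336v + 24vw^2 + 60v^2w - 84vw + 12v^2w + 30v^3 - 42v^2 + 84w + 210v - 294 + 24w^2 + 60vw - 84w    [distributive law]
= 72vw + 198v^2 - 126v + 24vw^2 + 72v^2w + 30v^3 - 294 + 24w^2    [combine like terms]

72vw + 198v^2 - 126v + 24vw^2 + 72v^2w + 30v^3 - 294 + 24w^2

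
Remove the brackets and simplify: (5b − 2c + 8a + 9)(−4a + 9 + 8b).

44ab + 117b + 40b² + 8ac − 18c − 16bc − 32a² + 36a + 81

(5b − 2c + 8a + 9)(−4a + 9 + 8b)
= −20ab + 45b + 40b² + 8ac − 18c − 16bc − 32a² + 72a + 64ab − 36a + 81 + 72b    [distributive law]
= 44ab + 117b + 40b² + 8ac − 18c − 16bc − 32a² + 36a + 81    [combine like terms]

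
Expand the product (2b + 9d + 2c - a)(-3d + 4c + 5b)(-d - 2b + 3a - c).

(2b + 9d + 2c - a)(-3d + 4c + 5b)(-d - 2b + 3a - c)
= (-6bd + 8bc + 10b^2 - 27d^2 + 36cd + 45bd - 6cd + 8c^2 + 10bc + 3ad - 4ac - 5ab)(-d - 2b + 3a - c)    [distributive law]
= (39bd + 18bc + 10b^2 - 27d^2 + 30cd + 8c^2 + 3ad - 4ac - 5ab)(-d - 2b + 3a - c)    [combine like terms]
= -39bd^2 - 78b^2d + 117abd - 39bcd - 18bcd - 36b^2c + 54abc - 18bc^2 - 10b^2d - 20b^3 + 30ab^2 - 10b^2c + 27d^3 + 54bd^2 - 81ad^2 + 27cd^2 - 30cd^2 - 60bcd + 90acd - 30c^2d - 8c^2d - 16bc^2 + 24ac^2 - 8c^3 - 3ad^2 - 6abd + 9a^2d - 3acd + 4acd + 8abc - 12a^2c + 4ac^2 + 5abd + 10ab^2 - 15a^2b + 5abc    [distributive law]
= 15bd^2 - 88b^2d + 116abd - 117bcd - 46b^2c + 67abc - 34bc^2 - 20b^3 + 40ab^2 + 27d^3 - 84ad^2 - 3cd^2 + 91acd - 38c^2d + 28ac^2 - 8c^3 + 9a^2d - 12a^2c - 15a^2b    [combine like terms]

15bd^2 - 88b^2d + 116abd - 117bcd - 46b^2c + 67abc - 34bc^2 - 20b^3 + 40ab^2 + 27d^3 - 84ad^2 - 3cd^2 + 91acd - 38c^2d + 28ac^2 - 8c^3 + 9a^2d - 12a^2c - 15a^2b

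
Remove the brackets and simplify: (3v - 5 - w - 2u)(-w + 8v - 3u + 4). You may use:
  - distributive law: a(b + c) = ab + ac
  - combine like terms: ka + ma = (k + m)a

-11vw + 24v^2 - 25uv - 28v + w + 7u - 20 + w^2 + 5uw + 6u^2

(3v - 5 - w - 2u)(-w + 8v - 3u + 4)
= -3vw + 24v^2 - 9uv + 12v + 5w - 40v + 15u - 20 + w^2 - 8vw + 3uw - 4w + 2uw - 16uv + 6u^2 - 8u    [distributive law]
= -11vw + 24v^2 - 25uv - 28v + w + 7u - 20 + w^2 + 5uw + 6u^2    [combine like terms]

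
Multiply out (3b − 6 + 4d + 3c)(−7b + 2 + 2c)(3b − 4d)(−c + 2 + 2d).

63b^3c − 126b^3 − 126b^3d − 234b^2c + 288b^2 + 288b^2d + 300bcd − 408bd − 112bd^2 + 45b^2c^2 − 90b^2cd − 48bc^2d + 56bcd^2 − 72b + 96d + 32d^2 + 54bc^2 − 72c^2d + 16cd^2 + 224bd^3 − 64d^3 − 16c^2d^2 − 64cd^3 − 18bc^3 + 24c^3d

(3b − 6 + 4d + 3c)(−7b + 2 + 2c)(3b − 4d)(−c + 2 + 2d)
= (−21b^2 + 6b + 6bc + 42b − 12 − 12c − 28bd + 8d + 8cd − 21bc + 6c + 6c^2)(3b − 4d)(−c + 2 + 2d)    [distributive law]
= (−21b^2 + 48b − 15bc − 12 − 6c − 28bd + 8d + 8cd + 6c^2)(3b − 4d)(−c + 2 + 2d)    [combine like terms]
= (−63b^3 + 84b^2d + 144b^2 − 192bd − 45b^2c + 60bcd − 36b + 48d − 18bc + 24cd − 84b^2d + 112bd^2 + 24bd − 32d^2 + 24bcd − 32cd^2 + 18bc^2 − 24c^2d)(−c + 2 + 2d)    [distributive law]
= (−63b^3 + 144b^2 − 168bd − 45b^2c + 84bcd − 36b + 48d − 18bc + 24cd + 112bd^2 − 32d^2 − 32cd^2 + 18bc^2 − 24c^2d)(−c + 2 + 2d)    [combine like terms]
= 63b^3c − 126b^3 − 126b^3d − 144b^2c + 288b^2 + 288b^2d + 168bcd − 336bd − 336bd^2 + 45b^2c^2 − 90b^2c − 90b^2cd − 84bc^2d + 168bcd + 168bcd^2 + 36bc − 72b − 72bd − 48cd + 96d + 96d^2 + 18bc^2 − 36bc − 36bcd − 24c^2d + 48cd + 48cd^2 − 112bcd^2 + 224bd^2 + 224bd^3 + 32cd^2 − 64d^2 − 64d^3 + 32c^2d^2 − 64cd^2 − 64cd^3 − 18bc^3 + 36bc^2 + 36bc^2d + 24c^3d − 48c^2d − 48c^2d^2    [distributive law]
= 63b^3c − 126b^3 − 126b^3d − 234b^2c + 288b^2 + 288b^2d + 300bcd − 408bd − 112bd^2 + 45b^2c^2 − 90b^2cd − 48bc^2d + 56bcd^2 − 72b + 96d + 32d^2 + 54bc^2 − 72c^2d + 16cd^2 + 224bd^3 − 64d^3 − 16c^2d^2 − 64cd^3 − 18bc^3 + 24c^3d    [combine like terms]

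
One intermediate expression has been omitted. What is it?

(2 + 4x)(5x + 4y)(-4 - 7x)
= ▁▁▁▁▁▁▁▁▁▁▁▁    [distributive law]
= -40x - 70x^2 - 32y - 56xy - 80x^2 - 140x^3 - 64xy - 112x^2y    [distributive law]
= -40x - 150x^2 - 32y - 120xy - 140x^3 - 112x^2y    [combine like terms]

After distributive law, the bracketed line is:

(10x + 8y + 20x^2 + 16xy)(-4 - 7x)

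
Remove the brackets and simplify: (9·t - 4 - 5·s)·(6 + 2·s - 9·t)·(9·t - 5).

(9·t - 4 - 5·s)·(6 + 2·s - 9·t)·(9·t - 5)
= (54·t + 18·s·t - 81·t^2 - 24 - 8·s + 36·t - 30·s - 10·s^2 + 45·s·t)·(9·t - 5)    [distributive law]
= (90·t + 63·s·t - 81·t^2 - 24 - 38·s - 10·s^2)·(9·t - 5)    [combine like terms]
= 810·t^2 - 450·t + 567·s·t^2 - 315·s·t - 729·t^3 + 405·t^2 - 216·t + 120 - 342·s·t + 190·s - 90·s^2·t + 50·s^2    [distributive law]
= 1215·t^2 - 666·t + 567·s·t^2 - 657·s·t - 729·t^3 + 120 + 190·s - 90·s^2·t + 50·s^2    [combine like terms]

1215·t^2 - 666·t + 567·s·t^2 - 657·s·t - 729·t^3 + 120 + 190·s - 90·s^2·t + 50·s^2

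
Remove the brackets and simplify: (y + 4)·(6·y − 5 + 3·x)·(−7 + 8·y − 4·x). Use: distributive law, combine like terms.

(y + 4)·(6·y − 5 + 3·x)·(−7 + 8·y − 4·x)
= (6·y^2 − 5·y + 3·x·y + 24·y − 20 + 12·x)·(−7 + 8·y − 4·x)    [distributive law]
= (6·y^2 + 19·y + 3·x·y − 20 + 12·x)·(−7 + 8·y − 4·x)    [combine like terms]
= −42·y^2 + 48·y^3 − 24·x·y^2 − 133·y + 152·y^2 − 76·x·y − 21·x·y + 24·x·y^2 − 12·x^2·y + 140 − 160·y + 80·x − 84·x + 96·x·y − 48·x^2    [distributive law]
= 110·y^2 + 48·y^3 − 293·y − x·y − 12·x^2·y + 140 − 4·x − 48·x^2    [combine like terms]

110·y^2 + 48·y^3 − 293·y − x·y − 12·x^2·y + 140 − 4·x − 48·x^2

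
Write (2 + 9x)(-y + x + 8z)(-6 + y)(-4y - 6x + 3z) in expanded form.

(2 + 9x)(-y + x + 8z)(-6 + y)(-4y - 6x + 3z)
= (-2y + 2x + 16z - 9xy + 9x^2 + 72xz)(-6 + y)(-4y - 6x + 3z)    [distributive law]
= (12y - 2y^2 - 12x + 2xy - 96z + 16yz + 54xy - 9xy^2 - 54x^2 + 9x^2y - 432xz + 72xyz)(-4y - 6x + 3z)    [distributive law]
= (12y - 2y^2 - 12x + 56xy - 96z + 16yz - 9xy^2 - 54x^2 + 9x^2y - 432xz + 72xyz)(-4y - 6x + 3z)    [combine like terms]
= -48y^2 - 72xy + 36yz + 8y^3 + 12xy^2 - 6y^2z + 48xy + 72x^2 - 36xz - 224xy^2 - 336x^2y + 168xyz + 384yz + 576xz - 288z^2 - 64y^2z - 96xyz + 48yz^2 + 36xy^3 + 54x^2y^2 - 27xy^2z + 216x^2y + 324x^3 - 162x^2z - 36x^2y^2 - 54x^3y + 27x^2yz + 1728xyz + 2592x^2z - 1296xz^2 - 288xy^2z - 432x^2yz + 216xyz^2    [distributive law]
= -48y^2 - 24xy + 420yz + 8y^3 - 212xy^2 - 70y^2z + 72x^2 + 540xz - 120x^2y + 1800xyz - 288z^2 + 48yz^2 + 36xy^3 + 18x^2y^2 - 315xy^2z + 324x^3 + 2430x^2z - 54x^3y - 405x^2yz - 1296xz^2 + 216xyz^2    [combine like terms]

-48y^2 - 24xy + 420yz + 8y^3 - 212xy^2 - 70y^2z + 72x^2 + 540xz - 120x^2y + 1800xyz - 288z^2 + 48yz^2 + 36xy^3 + 18x^2y^2 - 315xy^2z + 324x^3 + 2430x^2z - 54x^3y - 405x^2yz - 1296xz^2 + 216xyz^2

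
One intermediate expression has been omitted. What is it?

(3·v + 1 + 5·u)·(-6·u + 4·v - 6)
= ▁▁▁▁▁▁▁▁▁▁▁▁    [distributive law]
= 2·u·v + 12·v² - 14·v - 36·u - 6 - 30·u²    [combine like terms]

After distributive law, the bracketed line is:

-18·u·v + 12·v² - 18·v - 6·u + 4·v - 6 - 30·u² + 20·u·v - 30·u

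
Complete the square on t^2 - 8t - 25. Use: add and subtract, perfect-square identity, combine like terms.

t^2 - 8t - 25
= t^2 - 8t + 16 - 16 - 25    [add and subtract 16]
= (t - 4)^2 - 16 - 25    [perfect-square identity]
= (t - 4)^2 - 41    [combine constants]

(t - 4)^2 - 41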